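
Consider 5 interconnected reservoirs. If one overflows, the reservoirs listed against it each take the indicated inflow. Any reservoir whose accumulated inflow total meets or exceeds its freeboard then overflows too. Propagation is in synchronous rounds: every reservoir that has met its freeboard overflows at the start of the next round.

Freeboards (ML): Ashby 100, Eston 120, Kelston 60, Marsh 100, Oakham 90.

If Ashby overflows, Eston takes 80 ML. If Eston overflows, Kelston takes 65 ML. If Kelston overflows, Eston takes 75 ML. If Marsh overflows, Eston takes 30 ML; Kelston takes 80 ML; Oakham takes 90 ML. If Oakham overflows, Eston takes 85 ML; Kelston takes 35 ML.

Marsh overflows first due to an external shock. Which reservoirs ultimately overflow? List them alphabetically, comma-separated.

Eston, Kelston, Marsh, Oakham

Round 1 — Marsh overflows (initial).
  Eston: +30 → 30 < 120
  Kelston: +80 → 80 ≥ 60
  Oakham: +90 → 90 ≥ 90
Round 2 — Kelston, Oakham overflow.
  Eston: +75+85 → 190 ≥ 120
Round 3 — Eston overflows.
No further overflows.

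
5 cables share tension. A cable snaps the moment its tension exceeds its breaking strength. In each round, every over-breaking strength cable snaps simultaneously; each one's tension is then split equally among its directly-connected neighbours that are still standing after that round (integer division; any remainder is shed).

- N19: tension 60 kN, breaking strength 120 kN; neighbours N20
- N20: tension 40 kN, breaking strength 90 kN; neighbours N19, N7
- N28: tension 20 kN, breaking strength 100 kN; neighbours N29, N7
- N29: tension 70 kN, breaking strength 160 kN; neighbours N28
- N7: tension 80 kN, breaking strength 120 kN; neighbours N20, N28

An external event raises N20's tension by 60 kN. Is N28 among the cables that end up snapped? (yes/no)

yes

Round 1 — N20 at 100 > 90. N20 snaps.
  N20 sheds 100 kN to N19, N7: 50 each.
    N19: 60+50 = 110 ≤ 120
    N7: 80+50 = 130 > 120
Round 2 — N7 snaps.
  N7 sheds 130 kN to N28: 130 each.
    N28: 20+130 = 150 > 100
Round 3 — N28 snaps.
  N28 sheds 150 kN to N29: 150 each.
    N29: 70+150 = 220 > 160
Round 4 — N29 snaps.
  N29 sheds 220 kN: no online neighbours, lost.
No further breaks.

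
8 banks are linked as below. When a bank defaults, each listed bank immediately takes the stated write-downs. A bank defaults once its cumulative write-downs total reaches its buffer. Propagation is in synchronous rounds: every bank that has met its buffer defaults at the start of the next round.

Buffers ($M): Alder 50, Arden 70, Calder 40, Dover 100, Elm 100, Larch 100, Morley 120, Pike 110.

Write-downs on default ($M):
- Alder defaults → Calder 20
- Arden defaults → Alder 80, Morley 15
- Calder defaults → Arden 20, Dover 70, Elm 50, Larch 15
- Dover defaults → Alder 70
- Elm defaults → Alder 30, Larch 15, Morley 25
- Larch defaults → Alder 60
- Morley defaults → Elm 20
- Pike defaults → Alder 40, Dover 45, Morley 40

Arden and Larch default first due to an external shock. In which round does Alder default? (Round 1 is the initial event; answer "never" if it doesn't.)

Round 1 — Arden, Larch default (initial).
  Alder: +80+60 → 140 ≥ 50
  Morley: +15 → 15 < 120
Round 2 — Alder defaults.
  Calder: +20 → 20 < 40
No further defaults.

2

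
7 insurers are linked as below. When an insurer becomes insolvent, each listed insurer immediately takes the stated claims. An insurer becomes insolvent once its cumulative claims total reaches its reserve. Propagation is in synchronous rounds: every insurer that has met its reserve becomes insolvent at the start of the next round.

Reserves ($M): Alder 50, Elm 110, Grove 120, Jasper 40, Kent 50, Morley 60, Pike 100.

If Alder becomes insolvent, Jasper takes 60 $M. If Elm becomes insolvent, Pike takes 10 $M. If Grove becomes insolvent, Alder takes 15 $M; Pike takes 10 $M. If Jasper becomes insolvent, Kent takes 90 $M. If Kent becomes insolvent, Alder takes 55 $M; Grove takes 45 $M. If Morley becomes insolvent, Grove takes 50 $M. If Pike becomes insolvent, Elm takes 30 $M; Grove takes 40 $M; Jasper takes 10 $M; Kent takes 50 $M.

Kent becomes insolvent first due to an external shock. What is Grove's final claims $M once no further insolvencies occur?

Round 1 — Kent becomes insolvent (initial).
  Alder: +55 → 55 ≥ 50
  Grove: +45 → 45 < 120
Round 2 — Alder becomes insolvent.
  Jasper: +60 → 60 ≥ 40
Round 3 — Jasper becomes insolvent.
No further insolvencies.

45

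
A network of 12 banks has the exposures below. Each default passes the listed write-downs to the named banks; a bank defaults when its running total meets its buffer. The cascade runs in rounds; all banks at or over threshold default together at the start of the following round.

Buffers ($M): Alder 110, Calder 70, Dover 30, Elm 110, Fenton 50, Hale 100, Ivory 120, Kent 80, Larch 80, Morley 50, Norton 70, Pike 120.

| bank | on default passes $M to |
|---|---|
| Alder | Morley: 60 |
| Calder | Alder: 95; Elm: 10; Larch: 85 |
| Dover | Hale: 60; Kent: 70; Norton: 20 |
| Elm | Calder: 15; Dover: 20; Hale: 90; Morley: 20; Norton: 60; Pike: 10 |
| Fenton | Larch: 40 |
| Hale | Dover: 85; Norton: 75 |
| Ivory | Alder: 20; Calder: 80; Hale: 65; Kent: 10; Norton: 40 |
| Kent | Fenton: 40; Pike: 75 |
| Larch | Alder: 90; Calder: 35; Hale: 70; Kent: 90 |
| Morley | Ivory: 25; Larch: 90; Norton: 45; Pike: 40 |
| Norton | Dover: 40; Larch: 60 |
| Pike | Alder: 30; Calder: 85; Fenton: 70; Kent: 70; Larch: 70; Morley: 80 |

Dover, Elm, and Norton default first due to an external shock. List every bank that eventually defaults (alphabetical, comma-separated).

Round 1 — Dover, Elm, Norton default (initial).
  Calder: +15 → 15 < 70
  Hale: +60+90 → 150 ≥ 100
  Kent: +70 → 70 < 80
  Larch: +60 → 60 < 80
  Morley: +20 → 20 < 50
  Pike: +10 → 10 < 120
Round 2 — Hale defaults.
No further defaults.

Dover, Elm, Hale, Norton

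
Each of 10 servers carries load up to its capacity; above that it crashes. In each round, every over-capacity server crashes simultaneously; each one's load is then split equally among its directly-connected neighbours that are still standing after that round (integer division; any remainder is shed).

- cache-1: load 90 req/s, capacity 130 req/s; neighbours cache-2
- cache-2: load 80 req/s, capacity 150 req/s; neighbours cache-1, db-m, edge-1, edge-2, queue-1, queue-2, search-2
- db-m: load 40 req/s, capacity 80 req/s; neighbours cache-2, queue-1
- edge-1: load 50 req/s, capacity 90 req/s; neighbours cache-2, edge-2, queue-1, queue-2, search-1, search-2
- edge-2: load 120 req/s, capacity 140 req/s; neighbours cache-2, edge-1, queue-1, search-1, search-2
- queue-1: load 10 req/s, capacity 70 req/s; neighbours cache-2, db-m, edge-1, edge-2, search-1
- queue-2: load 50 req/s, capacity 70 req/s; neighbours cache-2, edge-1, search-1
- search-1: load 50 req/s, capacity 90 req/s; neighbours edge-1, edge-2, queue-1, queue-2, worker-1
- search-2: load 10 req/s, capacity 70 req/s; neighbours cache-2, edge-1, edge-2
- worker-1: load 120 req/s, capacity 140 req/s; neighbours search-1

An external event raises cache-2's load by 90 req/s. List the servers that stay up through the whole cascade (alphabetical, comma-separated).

Round 1 — cache-2 at 170 > 150. cache-2 crashes.
  cache-2 sheds 170 req/s to cache-1, db-m, edge-1, edge-2, queue-1, queue-2, search-2: 24 each (2 lost).
    cache-1: 90+24 = 114 ≤ 130
    db-m: 40+24 = 64 ≤ 80
    edge-1: 50+24 = 74 ≤ 90
    edge-2: 120+24 = 144 > 140
    queue-1: 10+24 = 34 ≤ 70
    queue-2: 50+24 = 74 > 70
    search-2: 10+24 = 34 ≤ 70
Round 2 — edge-2, queue-2 crash.
  edge-2 sheds 144 req/s to edge-1, queue-1, search-1, search-2: 36 each.
    edge-1: 74+36 = 110 > 90
    queue-1: 34+36 = 70 ≤ 70
    search-1: 50+36 = 86 ≤ 90
    search-2: 34+36 = 70 ≤ 70
  queue-2 sheds 74 req/s to edge-1, search-1: 37 each.
    edge-1: 110+37 = 147 > 90
    search-1: 86+37 = 123 > 90
Round 3 — edge-1, search-1 crash.
  edge-1 sheds 147 req/s to queue-1, search-2: 73 each (1 lost).
    queue-1: 70+73 = 143 > 70
    search-2: 70+73 = 143 > 70
  search-1 sheds 123 req/s to queue-1, worker-1: 61 each (1 lost).
    queue-1: 143+61 = 204 > 70
    worker-1: 120+61 = 181 > 140
Round 4 — queue-1, search-2, worker-1 crash.
  queue-1 sheds 204 req/s to db-m: 204 each.
    db-m: 64+204 = 268 > 80
  search-2 sheds 143 req/s: no online neighbours, lost.
  worker-1 sheds 181 req/s: no online neighbours, lost.
Round 5 — db-m crashes.
  db-m sheds 268 req/s: no online neighbours, lost.
No further crashes.

cache-1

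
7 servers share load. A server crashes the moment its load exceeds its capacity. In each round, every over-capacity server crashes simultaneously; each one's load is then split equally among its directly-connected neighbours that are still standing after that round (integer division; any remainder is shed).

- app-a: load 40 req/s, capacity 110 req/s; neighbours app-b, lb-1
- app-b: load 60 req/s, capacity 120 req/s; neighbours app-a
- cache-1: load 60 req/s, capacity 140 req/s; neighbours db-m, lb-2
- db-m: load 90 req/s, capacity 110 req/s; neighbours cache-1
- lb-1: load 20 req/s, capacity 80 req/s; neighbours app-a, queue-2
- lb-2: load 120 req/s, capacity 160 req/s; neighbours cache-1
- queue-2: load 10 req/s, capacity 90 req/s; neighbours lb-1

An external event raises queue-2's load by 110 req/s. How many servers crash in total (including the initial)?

4

Round 1 — queue-2 at 120 > 90. queue-2 crashes.
  queue-2 sheds 120 req/s to lb-1: 120 each.
    lb-1: 20+120 = 140 > 80
Round 2 — lb-1 crashes.
  lb-1 sheds 140 req/s to app-a: 140 each.
    app-a: 40+140 = 180 > 110
Round 3 — app-a crashes.
  app-a sheds 180 req/s to app-b: 180 each.
    app-b: 60+180 = 240 > 120
Round 4 — app-b crashes.
  app-b sheds 240 req/s: no online neighbours, lost.
No further crashes.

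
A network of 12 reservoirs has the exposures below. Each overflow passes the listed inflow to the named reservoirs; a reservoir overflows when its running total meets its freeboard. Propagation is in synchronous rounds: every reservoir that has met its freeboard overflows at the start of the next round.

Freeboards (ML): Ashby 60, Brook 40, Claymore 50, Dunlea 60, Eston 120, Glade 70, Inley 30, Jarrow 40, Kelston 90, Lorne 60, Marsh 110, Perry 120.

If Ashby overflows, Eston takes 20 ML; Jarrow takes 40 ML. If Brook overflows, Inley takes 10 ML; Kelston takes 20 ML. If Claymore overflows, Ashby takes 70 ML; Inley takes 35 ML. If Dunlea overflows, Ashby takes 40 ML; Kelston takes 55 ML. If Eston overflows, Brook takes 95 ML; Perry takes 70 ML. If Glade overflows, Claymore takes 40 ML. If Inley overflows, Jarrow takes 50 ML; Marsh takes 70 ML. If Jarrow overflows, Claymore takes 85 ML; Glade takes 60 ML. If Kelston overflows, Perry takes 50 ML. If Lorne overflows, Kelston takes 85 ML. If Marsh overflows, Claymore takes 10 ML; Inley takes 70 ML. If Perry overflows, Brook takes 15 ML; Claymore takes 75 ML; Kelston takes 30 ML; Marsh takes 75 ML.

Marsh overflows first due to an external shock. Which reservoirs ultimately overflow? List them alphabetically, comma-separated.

Round 1 — Marsh overflows (initial).
  Claymore: +10 → 10 < 50
  Inley: +70 → 70 ≥ 30
Round 2 — Inley overflows.
  Jarrow: +50 → 50 ≥ 40
Round 3 — Jarrow overflows.
  Claymore: +85 → 95 ≥ 50
  Glade: +60 → 60 < 70
Round 4 — Claymore overflows.
  Ashby: +70 → 70 ≥ 60
Round 5 — Ashby overflows.
  Eston: +20 → 20 < 120
No further overflows.

Ashby, Claymore, Inley, Jarrow, Marsh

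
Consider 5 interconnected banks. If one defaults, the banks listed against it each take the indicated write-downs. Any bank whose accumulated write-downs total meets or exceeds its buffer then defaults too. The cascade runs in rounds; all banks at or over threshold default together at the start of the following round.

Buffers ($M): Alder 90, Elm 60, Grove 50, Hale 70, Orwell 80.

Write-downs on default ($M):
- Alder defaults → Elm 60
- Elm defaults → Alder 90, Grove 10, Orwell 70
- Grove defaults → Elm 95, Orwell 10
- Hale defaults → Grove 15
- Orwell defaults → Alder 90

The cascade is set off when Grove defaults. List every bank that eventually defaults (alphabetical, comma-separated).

Alder, Elm, Grove, Orwell

Round 1 — Grove defaults (initial).
  Elm: +95 → 95 ≥ 60
  Orwell: +10 → 10 < 80
Round 2 — Elm defaults.
  Alder: +90 → 90 ≥ 90
  Orwell: +70 → 80 ≥ 80
Round 3 — Alder, Orwell default.
No further defaults.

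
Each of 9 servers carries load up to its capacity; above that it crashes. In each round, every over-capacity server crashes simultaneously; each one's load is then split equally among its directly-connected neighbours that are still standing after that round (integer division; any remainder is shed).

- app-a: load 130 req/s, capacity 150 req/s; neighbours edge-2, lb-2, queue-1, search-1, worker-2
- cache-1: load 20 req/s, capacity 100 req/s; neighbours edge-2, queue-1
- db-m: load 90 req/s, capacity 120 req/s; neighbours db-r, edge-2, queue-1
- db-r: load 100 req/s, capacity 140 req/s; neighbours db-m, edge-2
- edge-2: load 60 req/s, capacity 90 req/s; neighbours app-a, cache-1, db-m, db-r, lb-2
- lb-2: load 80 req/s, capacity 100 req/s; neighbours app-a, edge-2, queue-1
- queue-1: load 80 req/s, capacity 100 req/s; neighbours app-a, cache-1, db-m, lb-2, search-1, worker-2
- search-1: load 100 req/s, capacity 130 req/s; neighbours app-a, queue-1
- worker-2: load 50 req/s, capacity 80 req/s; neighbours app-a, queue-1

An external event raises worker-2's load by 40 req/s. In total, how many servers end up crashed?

Round 1 — worker-2 at 90 > 80. worker-2 crashes.
  worker-2 sheds 90 req/s to app-a, queue-1: 45 each.
    app-a: 130+45 = 175 > 150
    queue-1: 80+45 = 125 > 100
Round 2 — app-a, queue-1 crash.
  app-a sheds 175 req/s to edge-2, lb-2, search-1: 58 each (1 lost).
    edge-2: 60+58 = 118 > 90
    lb-2: 80+58 = 138 > 100
    search-1: 100+58 = 158 > 130
  queue-1 sheds 125 req/s to cache-1, db-m, lb-2, search-1: 31 each (1 lost).
    cache-1: 20+31 = 51 ≤ 100
    db-m: 90+31 = 121 > 120
    lb-2: 138+31 = 169 > 100
    search-1: 158+31 = 189 > 130
Round 3 — db-m, edge-2, lb-2, search-1 crash.
  db-m sheds 121 req/s to db-r: 121 each.
    db-r: 100+121 = 221 > 140
  edge-2 sheds 118 req/s to cache-1, db-r: 59 each.
    cache-1: 51+59 = 110 > 100
    db-r: 221+59 = 280 > 140
  lb-2 sheds 169 req/s: no online neighbours, lost.
  search-1 sheds 189 req/s: no online neighbours, lost.
Round 4 — cache-1, db-r crash.
  cache-1 sheds 110 req/s: no online neighbours, lost.
  db-r sheds 280 req/s: no online neighbours, lost.
No further crashes.

9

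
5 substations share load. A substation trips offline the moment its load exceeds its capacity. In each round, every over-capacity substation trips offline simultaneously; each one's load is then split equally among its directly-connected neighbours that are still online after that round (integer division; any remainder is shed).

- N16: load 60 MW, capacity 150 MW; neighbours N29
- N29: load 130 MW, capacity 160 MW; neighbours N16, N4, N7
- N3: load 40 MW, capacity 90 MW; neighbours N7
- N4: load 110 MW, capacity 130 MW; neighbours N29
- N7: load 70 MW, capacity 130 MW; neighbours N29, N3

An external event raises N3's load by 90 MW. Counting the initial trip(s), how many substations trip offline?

5

Round 1 — N3 at 130 > 90. N3 trips offline.
  N3 sheds 130 MW to N7: 130 each.
    N7: 70+130 = 200 > 130
Round 2 — N7 trips offline.
  N7 sheds 200 MW to N29: 200 each.
    N29: 130+200 = 330 > 160
Round 3 — N29 trips offline.
  N29 sheds 330 MW to N16, N4: 165 each.
    N16: 60+165 = 225 > 150
    N4: 110+165 = 275 > 130
Round 4 — N16, N4 trip offline.
  N16 sheds 225 MW: no online neighbours, lost.
  N4 sheds 275 MW: no online neighbours, lost.
No further trips.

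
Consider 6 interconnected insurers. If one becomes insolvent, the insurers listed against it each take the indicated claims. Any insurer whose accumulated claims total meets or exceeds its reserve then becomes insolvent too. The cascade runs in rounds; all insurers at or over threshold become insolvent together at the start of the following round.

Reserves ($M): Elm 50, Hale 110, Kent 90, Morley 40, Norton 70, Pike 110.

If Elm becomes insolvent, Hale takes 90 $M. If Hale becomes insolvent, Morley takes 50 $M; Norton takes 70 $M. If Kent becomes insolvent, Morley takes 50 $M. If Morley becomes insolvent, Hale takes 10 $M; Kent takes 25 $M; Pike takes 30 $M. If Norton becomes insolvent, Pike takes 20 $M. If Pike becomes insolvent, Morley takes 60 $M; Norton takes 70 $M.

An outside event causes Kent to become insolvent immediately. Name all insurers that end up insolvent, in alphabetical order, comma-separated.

Kent, Morley

Round 1 — Kent becomes insolvent (initial).
  Morley: +50 → 50 ≥ 40
Round 2 — Morley becomes insolvent.
  Hale: +10 → 10 < 110
  Pike: +30 → 30 < 110
No further insolvencies.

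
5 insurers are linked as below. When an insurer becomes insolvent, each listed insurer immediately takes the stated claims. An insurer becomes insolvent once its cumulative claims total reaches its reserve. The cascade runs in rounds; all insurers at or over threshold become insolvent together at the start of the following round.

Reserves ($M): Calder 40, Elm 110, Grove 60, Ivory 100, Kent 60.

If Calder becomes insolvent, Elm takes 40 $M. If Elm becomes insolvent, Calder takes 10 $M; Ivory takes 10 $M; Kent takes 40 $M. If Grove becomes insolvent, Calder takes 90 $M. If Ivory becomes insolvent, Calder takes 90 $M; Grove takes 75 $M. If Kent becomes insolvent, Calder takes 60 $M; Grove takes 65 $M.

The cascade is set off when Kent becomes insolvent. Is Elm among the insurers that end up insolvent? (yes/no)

Round 1 — Kent becomes insolvent (initial).
  Calder: +60 → 60 ≥ 40
  Grove: +65 → 65 ≥ 60
Round 2 — Calder, Grove become insolvent.
  Elm: +40 → 40 < 110
No further insolvencies.

no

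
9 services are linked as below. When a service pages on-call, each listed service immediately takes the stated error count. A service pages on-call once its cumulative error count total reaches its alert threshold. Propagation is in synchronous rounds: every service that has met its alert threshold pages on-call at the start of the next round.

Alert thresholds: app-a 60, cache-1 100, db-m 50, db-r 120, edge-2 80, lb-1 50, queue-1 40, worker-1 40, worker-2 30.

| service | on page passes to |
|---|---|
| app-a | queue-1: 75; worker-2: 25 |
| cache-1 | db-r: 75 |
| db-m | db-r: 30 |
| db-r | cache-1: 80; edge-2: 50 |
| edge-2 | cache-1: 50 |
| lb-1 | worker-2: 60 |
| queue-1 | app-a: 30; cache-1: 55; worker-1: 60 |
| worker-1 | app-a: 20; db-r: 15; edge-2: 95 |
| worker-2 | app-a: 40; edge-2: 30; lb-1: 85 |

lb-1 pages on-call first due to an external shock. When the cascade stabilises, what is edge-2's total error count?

Round 1 — lb-1 pages on-call (initial).
  worker-2: +60 → 60 ≥ 30
Round 2 — worker-2 pages on-call.
  app-a: +40 → 40 < 60
  edge-2: +30 → 30 < 80
No further pages.

30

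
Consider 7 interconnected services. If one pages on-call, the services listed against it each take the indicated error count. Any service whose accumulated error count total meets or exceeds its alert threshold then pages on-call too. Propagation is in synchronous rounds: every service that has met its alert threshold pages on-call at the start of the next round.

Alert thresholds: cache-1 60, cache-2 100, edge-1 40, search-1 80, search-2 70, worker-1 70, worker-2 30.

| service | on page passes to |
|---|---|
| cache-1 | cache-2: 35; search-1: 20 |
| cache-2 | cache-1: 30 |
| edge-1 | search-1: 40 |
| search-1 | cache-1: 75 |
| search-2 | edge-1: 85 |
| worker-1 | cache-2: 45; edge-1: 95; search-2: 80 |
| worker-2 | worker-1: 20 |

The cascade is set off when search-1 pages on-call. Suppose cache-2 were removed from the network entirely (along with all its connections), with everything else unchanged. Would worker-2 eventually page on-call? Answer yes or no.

no

With cache-2 removed:
Round 1 — search-1 pages on-call (initial).
  cache-1: +75 → 75 ≥ 60
Round 2 — cache-1 pages on-call.
No further pages.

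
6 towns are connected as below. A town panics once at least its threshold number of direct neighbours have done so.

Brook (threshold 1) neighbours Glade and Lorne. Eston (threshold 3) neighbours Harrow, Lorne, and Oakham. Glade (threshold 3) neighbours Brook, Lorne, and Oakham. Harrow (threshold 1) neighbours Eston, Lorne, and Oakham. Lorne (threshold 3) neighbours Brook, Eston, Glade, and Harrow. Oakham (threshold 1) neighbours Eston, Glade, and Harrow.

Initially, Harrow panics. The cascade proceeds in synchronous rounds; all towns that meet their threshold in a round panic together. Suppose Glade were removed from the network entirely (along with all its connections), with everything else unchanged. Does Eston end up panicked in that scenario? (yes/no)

no

With Glade removed:
Round 1 — Harrow panics (initial).
Round 2 — checking thresholds:
  Eston: 1 of 3 neighbours < 3, not yet.
  Lorne: 1 of 3 neighbours < 3, not yet.
  Oakham: 1 of 2 neighbours ≥ 1, panics.
Round 3 — no new panics; cascade stops.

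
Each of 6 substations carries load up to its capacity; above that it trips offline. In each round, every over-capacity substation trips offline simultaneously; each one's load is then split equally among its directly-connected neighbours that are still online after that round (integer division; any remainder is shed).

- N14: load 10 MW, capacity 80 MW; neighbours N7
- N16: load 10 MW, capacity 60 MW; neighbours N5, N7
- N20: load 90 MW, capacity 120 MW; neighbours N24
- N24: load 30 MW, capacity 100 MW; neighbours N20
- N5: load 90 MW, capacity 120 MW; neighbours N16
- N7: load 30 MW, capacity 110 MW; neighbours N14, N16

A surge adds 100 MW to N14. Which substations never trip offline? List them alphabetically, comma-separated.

N20, N24

Round 1 — N14 at 110 > 80. N14 trips offline.
  N14 sheds 110 MW to N7: 110 each.
    N7: 30+110 = 140 > 110
Round 2 — N7 trips offline.
  N7 sheds 140 MW to N16: 140 each.
    N16: 10+140 = 150 > 60
Round 3 — N16 trips offline.
  N16 sheds 150 MW to N5: 150 each.
    N5: 90+150 = 240 > 120
Round 4 — N5 trips offline.
  N5 sheds 240 MW: no online neighbours, lost.
No further trips.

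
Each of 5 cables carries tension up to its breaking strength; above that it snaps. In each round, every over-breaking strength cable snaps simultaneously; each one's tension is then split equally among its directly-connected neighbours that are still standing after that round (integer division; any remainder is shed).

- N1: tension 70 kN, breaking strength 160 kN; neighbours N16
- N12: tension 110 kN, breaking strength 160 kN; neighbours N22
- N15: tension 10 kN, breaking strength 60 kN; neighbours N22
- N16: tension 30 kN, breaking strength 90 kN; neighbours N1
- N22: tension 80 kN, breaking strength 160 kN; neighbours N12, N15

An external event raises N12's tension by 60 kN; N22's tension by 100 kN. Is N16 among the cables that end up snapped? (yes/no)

Round 1 — N12 at 170 > 160; N22 at 180 > 160. N12, N22 snap.
  N12 sheds 170 kN: no online neighbours, lost.
  N22 sheds 180 kN to N15: 180 each.
    N15: 10+180 = 190 > 60
Round 2 — N15 snaps.
  N15 sheds 190 kN: no online neighbours, lost.
No further breaks.

no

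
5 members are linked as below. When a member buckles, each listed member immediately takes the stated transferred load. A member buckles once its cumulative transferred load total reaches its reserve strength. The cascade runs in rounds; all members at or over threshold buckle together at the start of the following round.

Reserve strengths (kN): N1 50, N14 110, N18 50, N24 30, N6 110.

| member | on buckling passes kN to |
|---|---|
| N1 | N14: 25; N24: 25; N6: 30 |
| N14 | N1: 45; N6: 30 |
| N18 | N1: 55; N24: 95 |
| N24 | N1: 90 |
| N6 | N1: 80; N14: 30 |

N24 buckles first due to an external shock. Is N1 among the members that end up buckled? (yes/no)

yes

Round 1 — N24 buckles (initial).
  N1: +90 → 90 ≥ 50
Round 2 — N1 buckles.
  N14: +25 → 25 < 110
  N6: +30 → 30 < 110
No further bucklings.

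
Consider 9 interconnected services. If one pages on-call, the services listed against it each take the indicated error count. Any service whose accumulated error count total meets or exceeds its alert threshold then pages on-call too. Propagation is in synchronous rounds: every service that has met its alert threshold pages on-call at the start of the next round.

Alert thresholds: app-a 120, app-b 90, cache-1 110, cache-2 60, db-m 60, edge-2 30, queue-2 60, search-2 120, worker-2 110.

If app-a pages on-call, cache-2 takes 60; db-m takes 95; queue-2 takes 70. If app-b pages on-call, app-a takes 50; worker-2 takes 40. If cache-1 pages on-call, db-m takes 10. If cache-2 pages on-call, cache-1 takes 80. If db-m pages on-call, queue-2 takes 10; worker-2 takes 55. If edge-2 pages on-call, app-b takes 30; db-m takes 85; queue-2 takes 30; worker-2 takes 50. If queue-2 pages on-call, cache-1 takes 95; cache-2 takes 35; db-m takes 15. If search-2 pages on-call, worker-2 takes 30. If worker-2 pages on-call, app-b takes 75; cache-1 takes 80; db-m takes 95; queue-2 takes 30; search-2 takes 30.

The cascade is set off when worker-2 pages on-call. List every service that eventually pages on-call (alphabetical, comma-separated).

db-m, worker-2

Round 1 — worker-2 pages on-call (initial).
  app-b: +75 → 75 < 90
  cache-1: +80 → 80 < 110
  db-m: +95 → 95 ≥ 60
  queue-2: +30 → 30 < 60
  search-2: +30 → 30 < 120
Round 2 — db-m pages on-call.
  queue-2: +10 → 40 < 60
No further pages.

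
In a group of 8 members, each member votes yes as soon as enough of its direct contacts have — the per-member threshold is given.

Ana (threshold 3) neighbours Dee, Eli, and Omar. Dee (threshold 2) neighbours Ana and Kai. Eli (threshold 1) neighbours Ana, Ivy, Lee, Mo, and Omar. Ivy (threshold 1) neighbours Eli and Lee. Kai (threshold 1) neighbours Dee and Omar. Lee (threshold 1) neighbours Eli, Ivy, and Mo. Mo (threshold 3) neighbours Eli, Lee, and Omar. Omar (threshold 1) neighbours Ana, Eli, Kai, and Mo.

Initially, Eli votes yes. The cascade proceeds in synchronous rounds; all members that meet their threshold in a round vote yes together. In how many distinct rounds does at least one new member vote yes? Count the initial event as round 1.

3

Round 1 — Eli votes yes (initial).
Round 2 — checking thresholds:
  Ana: 1 of 3 neighbours < 3, not yet.
  Ivy: 1 of 2 neighbours ≥ 1, votes yes.
  Lee: 1 of 3 neighbours ≥ 1, votes yes.
  Mo: 1 of 3 neighbours < 3, not yet.
  Omar: 1 of 4 neighbours ≥ 1, votes yes.
Round 3 — checking thresholds:
  Ana: 2 of 3 neighbours < 3, not yet.
  Kai: 1 of 2 neighbours ≥ 1, votes yes.
  Mo: 3 of 3 neighbours ≥ 3, votes yes.
Round 4 — no new yes votes; cascade stops.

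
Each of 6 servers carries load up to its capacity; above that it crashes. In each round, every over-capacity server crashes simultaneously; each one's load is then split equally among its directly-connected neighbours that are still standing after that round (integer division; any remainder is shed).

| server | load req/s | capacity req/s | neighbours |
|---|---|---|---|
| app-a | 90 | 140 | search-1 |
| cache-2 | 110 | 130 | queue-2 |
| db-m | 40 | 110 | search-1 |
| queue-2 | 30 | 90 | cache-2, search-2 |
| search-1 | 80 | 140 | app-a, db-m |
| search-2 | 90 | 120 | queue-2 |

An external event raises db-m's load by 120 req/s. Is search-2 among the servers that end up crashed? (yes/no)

no

Round 1 — db-m at 160 > 110. db-m crashes.
  db-m sheds 160 req/s to search-1: 160 each.
    search-1: 80+160 = 240 > 140
Round 2 — search-1 crashes.
  search-1 sheds 240 req/s to app-a: 240 each.
    app-a: 90+240 = 330 > 140
Round 3 — app-a crashes.
  app-a sheds 330 req/s: no online neighbours, lost.
No further crashes.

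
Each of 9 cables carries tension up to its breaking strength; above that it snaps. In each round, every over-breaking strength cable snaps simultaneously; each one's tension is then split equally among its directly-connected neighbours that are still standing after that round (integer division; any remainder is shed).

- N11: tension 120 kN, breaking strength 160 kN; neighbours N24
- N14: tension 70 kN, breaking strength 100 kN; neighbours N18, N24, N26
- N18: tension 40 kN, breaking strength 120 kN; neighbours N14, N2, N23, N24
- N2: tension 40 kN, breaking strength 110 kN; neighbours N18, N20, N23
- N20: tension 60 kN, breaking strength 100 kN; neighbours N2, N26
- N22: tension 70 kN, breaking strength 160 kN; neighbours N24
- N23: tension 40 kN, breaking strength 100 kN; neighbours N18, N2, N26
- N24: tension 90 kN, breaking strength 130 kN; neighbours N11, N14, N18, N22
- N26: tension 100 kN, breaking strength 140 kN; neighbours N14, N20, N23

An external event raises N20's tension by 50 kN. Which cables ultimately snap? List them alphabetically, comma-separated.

N11, N14, N18, N2, N20, N23, N24, N26

Round 1 — N20 at 110 > 100. N20 snaps.
  N20 sheds 110 kN to N2, N26: 55 each.
    N2: 40+55 = 95 ≤ 110
    N26: 100+55 = 155 > 140
Round 2 — N26 snaps.
  N26 sheds 155 kN to N14, N23: 77 each (1 lost).
    N14: 70+77 = 147 > 100
    N23: 40+77 = 117 > 100
Round 3 — N14, N23 snap.
  N14 sheds 147 kN to N18, N24: 73 each (1 lost).
    N18: 40+73 = 113 ≤ 120
    N24: 90+73 = 163 > 130
  N23 sheds 117 kN to N18, N2: 58 each (1 lost).
    N18: 113+58 = 171 > 120
    N2: 95+58 = 153 > 110
Round 4 — N18, N2, N24 snap.
  N18 sheds 171 kN: no online neighbours, lost.
  N2 sheds 153 kN: no online neighbours, lost.
  N24 sheds 163 kN to N11, N22: 81 each (1 lost).
    N11: 120+81 = 201 > 160
    N22: 70+81 = 151 ≤ 160
Round 5 — N11 snaps.
  N11 sheds 201 kN: no online neighbours, lost.
No further breaks.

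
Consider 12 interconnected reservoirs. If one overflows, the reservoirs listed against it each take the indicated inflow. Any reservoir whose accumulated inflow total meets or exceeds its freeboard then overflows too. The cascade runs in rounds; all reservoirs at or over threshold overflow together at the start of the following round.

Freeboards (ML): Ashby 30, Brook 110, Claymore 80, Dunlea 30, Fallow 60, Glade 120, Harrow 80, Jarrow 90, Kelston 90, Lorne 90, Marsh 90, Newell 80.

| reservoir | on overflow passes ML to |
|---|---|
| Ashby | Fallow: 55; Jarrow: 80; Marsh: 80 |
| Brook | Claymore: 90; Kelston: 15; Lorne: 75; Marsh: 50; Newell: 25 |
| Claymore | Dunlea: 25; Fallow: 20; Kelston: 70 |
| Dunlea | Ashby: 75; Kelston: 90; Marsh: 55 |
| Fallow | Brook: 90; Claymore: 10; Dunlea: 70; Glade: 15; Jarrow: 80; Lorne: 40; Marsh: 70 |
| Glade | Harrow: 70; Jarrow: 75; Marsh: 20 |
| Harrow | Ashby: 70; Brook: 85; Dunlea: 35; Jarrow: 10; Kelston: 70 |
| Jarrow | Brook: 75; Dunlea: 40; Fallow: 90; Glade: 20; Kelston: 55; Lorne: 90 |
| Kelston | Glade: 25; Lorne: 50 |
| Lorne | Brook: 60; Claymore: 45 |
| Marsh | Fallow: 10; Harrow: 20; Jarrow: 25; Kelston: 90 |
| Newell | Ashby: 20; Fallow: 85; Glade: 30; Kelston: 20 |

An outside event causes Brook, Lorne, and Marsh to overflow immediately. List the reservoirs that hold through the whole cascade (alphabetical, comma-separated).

Ashby, Dunlea, Fallow, Glade, Harrow, Jarrow, Newell

Round 1 — Brook, Lorne, Marsh overflow (initial).
  Claymore: +90+45 → 135 ≥ 80
  Fallow: +10 → 10 < 60
  Harrow: +20 → 20 < 80
  Jarrow: +25 → 25 < 90
  Kelston: +15+90 → 105 ≥ 90
  Newell: +25 → 25 < 80
Round 2 — Claymore, Kelston overflow.
  Dunlea: +25 → 25 < 30
  Fallow: +20 → 30 < 60
  Glade: +25 → 25 < 120
No further overflows.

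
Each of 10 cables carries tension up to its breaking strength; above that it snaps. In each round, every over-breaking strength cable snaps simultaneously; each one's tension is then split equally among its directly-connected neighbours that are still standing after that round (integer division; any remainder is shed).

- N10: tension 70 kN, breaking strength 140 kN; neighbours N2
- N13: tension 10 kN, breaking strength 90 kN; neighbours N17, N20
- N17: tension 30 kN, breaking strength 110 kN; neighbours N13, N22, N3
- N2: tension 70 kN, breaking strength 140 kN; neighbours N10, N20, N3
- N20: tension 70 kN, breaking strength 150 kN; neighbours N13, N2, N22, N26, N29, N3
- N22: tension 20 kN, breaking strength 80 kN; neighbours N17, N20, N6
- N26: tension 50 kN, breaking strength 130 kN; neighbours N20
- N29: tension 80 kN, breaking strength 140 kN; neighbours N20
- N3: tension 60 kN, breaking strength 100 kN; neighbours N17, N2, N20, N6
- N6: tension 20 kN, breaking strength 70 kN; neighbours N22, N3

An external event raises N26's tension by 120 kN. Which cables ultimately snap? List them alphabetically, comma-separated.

N10, N2, N20, N26, N3

Round 1 — N26 at 170 > 130. N26 snaps.
  N26 sheds 170 kN to N20: 170 each.
    N20: 70+170 = 240 > 150
Round 2 — N20 snaps.
  N20 sheds 240 kN to N13, N2, N22, N29, N3: 48 each.
    N13: 10+48 = 58 ≤ 90
    N2: 70+48 = 118 ≤ 140
    N22: 20+48 = 68 ≤ 80
    N29: 80+48 = 128 ≤ 140
    N3: 60+48 = 108 > 100
Round 3 — N3 snaps.
  N3 sheds 108 kN to N17, N2, N6: 36 each.
    N17: 30+36 = 66 ≤ 110
    N2: 118+36 = 154 > 140
    N6: 20+36 = 56 ≤ 70
Round 4 — N2 snaps.
  N2 sheds 154 kN to N10: 154 each.
    N10: 70+154 = 224 > 140
Round 5 — N10 snaps.
  N10 sheds 224 kN: no online neighbours, lost.
No further breaks.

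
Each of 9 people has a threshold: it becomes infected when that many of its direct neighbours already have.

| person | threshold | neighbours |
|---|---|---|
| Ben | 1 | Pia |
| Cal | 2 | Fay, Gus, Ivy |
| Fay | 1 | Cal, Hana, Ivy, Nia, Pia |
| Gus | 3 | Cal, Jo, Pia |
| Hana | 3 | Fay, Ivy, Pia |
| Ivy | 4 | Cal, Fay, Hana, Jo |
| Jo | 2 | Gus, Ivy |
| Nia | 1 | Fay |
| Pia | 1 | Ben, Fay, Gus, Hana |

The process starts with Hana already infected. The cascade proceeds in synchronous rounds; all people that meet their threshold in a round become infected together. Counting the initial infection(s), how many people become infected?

5

Round 1 — Hana becomes infected (initial).
Round 2 — checking thresholds:
  Fay: 1 of 5 neighbours ≥ 1, becomes infected.
  Ivy: 1 of 4 neighbours < 4, not yet.
  Pia: 1 of 4 neighbours ≥ 1, becomes infected.
Round 3 — checking thresholds:
  Ben: 1 of 1 neighbours ≥ 1, becomes infected.
  Cal: 1 of 3 neighbours < 2, not yet.
  Gus: 1 of 3 neighbours < 3, not yet.
  Ivy: 2 of 4 neighbours < 4, not yet.
  Nia: 1 of 1 neighbours ≥ 1, becomes infected.
Round 4 — no new infections; cascade stops.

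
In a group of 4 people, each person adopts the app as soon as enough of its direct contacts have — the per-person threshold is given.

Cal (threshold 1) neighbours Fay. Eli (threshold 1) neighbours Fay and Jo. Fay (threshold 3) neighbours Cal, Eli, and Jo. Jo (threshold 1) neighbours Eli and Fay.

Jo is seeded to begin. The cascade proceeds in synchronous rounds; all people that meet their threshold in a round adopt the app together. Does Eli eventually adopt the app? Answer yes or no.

yes

Round 1 — Jo adopts the app (initial).
Round 2 — checking thresholds:
  Eli: 1 of 2 neighbours ≥ 1, adopts the app.
  Fay: 1 of 3 neighbours < 3, holds.
Round 3 — no new adoptions; cascade stops.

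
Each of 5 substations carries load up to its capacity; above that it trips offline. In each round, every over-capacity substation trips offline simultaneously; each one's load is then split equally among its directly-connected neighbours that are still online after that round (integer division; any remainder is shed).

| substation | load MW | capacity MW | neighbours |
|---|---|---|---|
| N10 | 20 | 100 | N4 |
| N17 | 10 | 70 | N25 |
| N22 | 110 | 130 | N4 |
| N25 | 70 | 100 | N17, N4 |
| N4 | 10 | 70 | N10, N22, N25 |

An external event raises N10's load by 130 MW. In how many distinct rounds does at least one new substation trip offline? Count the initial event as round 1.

4

Round 1 — N10 at 150 > 100. N10 trips offline.
  N10 sheds 150 MW to N4: 150 each.
    N4: 10+150 = 160 > 70
Round 2 — N4 trips offline.
  N4 sheds 160 MW to N22, N25: 80 each.
    N22: 110+80 = 190 > 130
    N25: 70+80 = 150 > 100
Round 3 — N22, N25 trip offline.
  N22 sheds 190 MW: no online neighbours, lost.
  N25 sheds 150 MW to N17: 150 each.
    N17: 10+150 = 160 > 70
Round 4 — N17 trips offline.
  N17 sheds 160 MW: no online neighbours, lost.
No further trips.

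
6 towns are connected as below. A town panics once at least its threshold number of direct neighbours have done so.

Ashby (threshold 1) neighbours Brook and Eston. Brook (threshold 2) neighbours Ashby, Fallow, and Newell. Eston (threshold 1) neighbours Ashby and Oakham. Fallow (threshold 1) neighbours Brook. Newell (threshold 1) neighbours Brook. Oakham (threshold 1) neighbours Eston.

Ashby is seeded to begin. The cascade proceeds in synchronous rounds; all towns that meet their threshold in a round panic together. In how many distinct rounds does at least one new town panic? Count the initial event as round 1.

3

Round 1 — Ashby panics (initial).
Round 2 — checking thresholds:
  Brook: 1 of 3 neighbours < 2, holds.
  Eston: 1 of 2 neighbours ≥ 1, panics.
Round 3 — checking thresholds:
  Brook: 1 of 3 neighbours < 2, holds.
  Oakham: 1 of 1 neighbours ≥ 1, panics.
Round 4 — no new panics; cascade stops.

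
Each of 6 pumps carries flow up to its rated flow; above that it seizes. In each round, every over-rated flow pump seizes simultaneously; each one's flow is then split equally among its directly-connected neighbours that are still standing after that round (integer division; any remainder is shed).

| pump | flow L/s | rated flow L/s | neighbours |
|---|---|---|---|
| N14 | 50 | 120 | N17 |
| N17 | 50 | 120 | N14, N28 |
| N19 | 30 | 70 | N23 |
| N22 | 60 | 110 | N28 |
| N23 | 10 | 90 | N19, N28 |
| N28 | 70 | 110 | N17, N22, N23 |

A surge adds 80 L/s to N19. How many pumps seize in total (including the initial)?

6

Round 1 — N19 at 110 > 70. N19 seizes.
  N19 sheds 110 L/s to N23: 110 each.
    N23: 10+110 = 120 > 90
Round 2 — N23 seizes.
  N23 sheds 120 L/s to N28: 120 each.
    N28: 70+120 = 190 > 110
Round 3 — N28 seizes.
  N28 sheds 190 L/s to N17, N22: 95 each.
    N17: 50+95 = 145 > 120
    N22: 60+95 = 155 > 110
Round 4 — N17, N22 seize.
  N17 sheds 145 L/s to N14: 145 each.
    N14: 50+145 = 195 > 120
  N22 sheds 155 L/s: no online neighbours, lost.
Round 5 — N14 seizes.
  N14 sheds 195 L/s: no online neighbours, lost.
No further seizures.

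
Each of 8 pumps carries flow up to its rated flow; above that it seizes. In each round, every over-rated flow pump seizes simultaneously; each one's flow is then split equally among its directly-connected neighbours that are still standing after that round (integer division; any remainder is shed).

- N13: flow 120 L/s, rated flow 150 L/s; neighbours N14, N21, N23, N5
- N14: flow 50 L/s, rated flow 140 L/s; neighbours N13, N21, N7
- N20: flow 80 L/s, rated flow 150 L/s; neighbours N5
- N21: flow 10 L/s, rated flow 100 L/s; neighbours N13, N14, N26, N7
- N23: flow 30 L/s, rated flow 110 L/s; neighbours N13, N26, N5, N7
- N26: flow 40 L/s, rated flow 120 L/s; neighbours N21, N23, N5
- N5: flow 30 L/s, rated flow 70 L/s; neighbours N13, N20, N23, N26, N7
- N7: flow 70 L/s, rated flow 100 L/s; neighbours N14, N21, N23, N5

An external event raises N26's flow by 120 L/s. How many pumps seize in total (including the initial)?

Round 1 — N26 at 160 > 120. N26 seizes.
  N26 sheds 160 L/s to N21, N23, N5: 53 each (1 lost).
    N21: 10+53 = 63 ≤ 100
    N23: 30+53 = 83 ≤ 110
    N5: 30+53 = 83 > 70
Round 2 — N5 seizes.
  N5 sheds 83 L/s to N13, N20, N23, N7: 20 each (3 lost).
    N13: 120+20 = 140 ≤ 150
    N20: 80+20 = 100 ≤ 150
    N23: 83+20 = 103 ≤ 110
    N7: 70+20 = 90 ≤ 100
No further seizures.

2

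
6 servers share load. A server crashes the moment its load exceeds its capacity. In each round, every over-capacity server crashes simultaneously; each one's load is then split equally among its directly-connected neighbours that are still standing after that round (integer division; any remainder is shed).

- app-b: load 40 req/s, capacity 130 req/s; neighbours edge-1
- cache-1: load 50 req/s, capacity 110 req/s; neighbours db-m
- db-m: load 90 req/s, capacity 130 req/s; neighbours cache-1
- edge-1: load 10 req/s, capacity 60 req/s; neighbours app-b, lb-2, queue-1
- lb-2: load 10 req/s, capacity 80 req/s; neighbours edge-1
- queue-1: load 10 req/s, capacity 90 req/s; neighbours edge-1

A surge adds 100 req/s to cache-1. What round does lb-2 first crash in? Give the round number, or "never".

Round 1 — cache-1 at 150 > 110. cache-1 crashes.
  cache-1 sheds 150 req/s to db-m: 150 each.
    db-m: 90+150 = 240 > 130
Round 2 — db-m crashes.
  db-m sheds 240 req/s: no online neighbours, lost.
No further crashes.

never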